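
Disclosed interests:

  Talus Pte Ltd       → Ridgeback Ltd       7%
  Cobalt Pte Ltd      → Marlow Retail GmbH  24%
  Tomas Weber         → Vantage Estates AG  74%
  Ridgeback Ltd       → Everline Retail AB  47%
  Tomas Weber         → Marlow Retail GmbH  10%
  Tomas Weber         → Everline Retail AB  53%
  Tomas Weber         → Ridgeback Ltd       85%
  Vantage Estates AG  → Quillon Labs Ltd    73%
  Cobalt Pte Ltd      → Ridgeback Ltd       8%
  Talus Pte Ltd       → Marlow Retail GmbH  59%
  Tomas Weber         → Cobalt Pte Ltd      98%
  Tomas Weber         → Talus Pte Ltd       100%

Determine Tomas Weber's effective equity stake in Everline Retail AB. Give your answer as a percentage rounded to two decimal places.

99.92%

Tomas reaches Everline along 4 paths.
Direct stake: 53% = 53%.
Via Talus → Ridgeback: 100% × 7% × 47% = 3.29%.
Via Cobalt → Ridgeback: 98% × 8% × 47% = 3.6848%.
Via Ridgeback: 85% × 47% = 39.95%.
Total: 53% + 3.29% + 3.6848% + 39.95% = 99.9248%.
Rounded: 99.92%.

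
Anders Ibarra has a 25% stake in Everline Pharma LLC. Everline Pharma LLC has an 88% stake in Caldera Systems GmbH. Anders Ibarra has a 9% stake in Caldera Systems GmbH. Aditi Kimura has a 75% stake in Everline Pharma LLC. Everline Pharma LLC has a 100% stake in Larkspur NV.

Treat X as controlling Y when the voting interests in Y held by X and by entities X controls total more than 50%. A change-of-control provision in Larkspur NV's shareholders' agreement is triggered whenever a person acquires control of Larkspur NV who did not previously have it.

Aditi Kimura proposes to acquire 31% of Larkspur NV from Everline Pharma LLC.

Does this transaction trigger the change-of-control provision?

The purchase adds only to Aditi's holdings (Everline's stake shrinks), so Aditi is the only person who could newly come to control Larkspur.
Aditi holds 75% of Everline, so Aditi controls Everline.
Everline holds 100% of Larkspur, so Aditi controls Larkspur.
So Aditi already controls Larkspur before the transaction.
After the purchase, Aditi holds 31% of Larkspur directly, and Everline's stake falls to 69%.
Aditi controlled Larkspur already, so this is not a new person acquiring control; every other person's position is unchanged or reduced.
No new person acquires control, so the clause is not triggered.

No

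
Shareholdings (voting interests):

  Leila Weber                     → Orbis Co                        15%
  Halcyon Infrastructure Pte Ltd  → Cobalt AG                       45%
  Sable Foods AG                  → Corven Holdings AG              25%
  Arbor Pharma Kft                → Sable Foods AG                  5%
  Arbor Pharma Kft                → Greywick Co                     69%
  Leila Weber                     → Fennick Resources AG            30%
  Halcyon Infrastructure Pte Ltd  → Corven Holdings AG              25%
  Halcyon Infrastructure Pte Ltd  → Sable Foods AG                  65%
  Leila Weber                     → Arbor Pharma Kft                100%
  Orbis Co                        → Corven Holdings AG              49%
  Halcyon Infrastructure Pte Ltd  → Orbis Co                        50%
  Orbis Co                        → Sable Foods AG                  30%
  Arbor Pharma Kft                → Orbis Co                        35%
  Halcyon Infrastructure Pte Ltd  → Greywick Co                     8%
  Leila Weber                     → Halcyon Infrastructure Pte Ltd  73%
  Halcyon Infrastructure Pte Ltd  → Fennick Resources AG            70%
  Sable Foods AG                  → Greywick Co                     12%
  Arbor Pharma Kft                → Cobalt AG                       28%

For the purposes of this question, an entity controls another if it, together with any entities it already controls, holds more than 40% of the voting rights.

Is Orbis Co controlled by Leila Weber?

Yes

Leila holds 73% of Halcyon, so Leila controls Halcyon.
Leila holds 100% of Arbor, so Leila controls Arbor.
Arbor and Halcyon and Leila together hold 35% + 50% + 15% = 100% of Orbis, so Leila controls Orbis.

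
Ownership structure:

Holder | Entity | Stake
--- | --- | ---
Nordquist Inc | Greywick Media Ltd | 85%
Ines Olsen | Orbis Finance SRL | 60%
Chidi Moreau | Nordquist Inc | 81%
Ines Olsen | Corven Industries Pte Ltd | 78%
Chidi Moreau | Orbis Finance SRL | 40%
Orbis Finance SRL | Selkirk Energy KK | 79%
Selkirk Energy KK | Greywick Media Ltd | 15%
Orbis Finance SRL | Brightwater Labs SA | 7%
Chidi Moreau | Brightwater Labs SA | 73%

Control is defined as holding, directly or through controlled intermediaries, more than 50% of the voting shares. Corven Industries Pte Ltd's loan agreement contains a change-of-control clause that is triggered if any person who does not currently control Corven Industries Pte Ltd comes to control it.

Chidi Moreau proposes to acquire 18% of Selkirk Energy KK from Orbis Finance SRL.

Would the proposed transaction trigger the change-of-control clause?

No

The purchase adds only to Chidi's holdings (Orbis's stake shrinks), so Chidi is the only person who could newly come to control Corven.
Chidi holds 81% of Nordquist, so Chidi controls Nordquist.
Nordquist holds 85% of Greywick, so Chidi controls Greywick.
Chidi holds 73% of Brightwater, so Chidi controls Brightwater.
Neither Chidi nor any entity Chidi controls holds any voting interest in Corven.
So before the transaction, Chidi does not control Corven.
After the purchase, Chidi holds 18% of Selkirk directly, and Orbis's stake falls to 61%.
Chidi's side now holds 18% of Selkirk, not > 50%, so Chidi still does not control Selkirk.
After the transaction, neither Chidi nor any entity Chidi controls holds a voting interest in Corven, so Chidi still does not control it.
No new person acquires control, so the clause is not triggered.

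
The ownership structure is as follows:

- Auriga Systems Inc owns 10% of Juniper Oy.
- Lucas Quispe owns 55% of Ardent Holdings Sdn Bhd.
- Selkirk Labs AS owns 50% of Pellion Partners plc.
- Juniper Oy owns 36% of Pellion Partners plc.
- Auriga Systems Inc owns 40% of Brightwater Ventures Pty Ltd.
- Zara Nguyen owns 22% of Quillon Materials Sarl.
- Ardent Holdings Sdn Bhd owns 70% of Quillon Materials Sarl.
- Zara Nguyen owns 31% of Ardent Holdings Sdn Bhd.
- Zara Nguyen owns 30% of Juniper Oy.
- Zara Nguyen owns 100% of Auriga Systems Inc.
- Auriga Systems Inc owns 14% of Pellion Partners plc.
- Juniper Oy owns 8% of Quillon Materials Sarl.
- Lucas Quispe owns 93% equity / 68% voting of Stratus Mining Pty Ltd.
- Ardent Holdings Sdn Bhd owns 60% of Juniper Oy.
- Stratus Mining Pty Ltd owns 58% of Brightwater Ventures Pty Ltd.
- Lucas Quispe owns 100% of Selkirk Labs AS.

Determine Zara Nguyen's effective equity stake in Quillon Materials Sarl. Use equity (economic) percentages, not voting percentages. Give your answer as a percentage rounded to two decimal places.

48.39%

Zara reaches Quillon along 5 paths.
Via Juniper: 30% × 8% = 2.4%.
Via Ardent → Juniper: 31% × 60% × 8% = 1.488%.
Via Auriga → Juniper: 100% × 10% × 8% = 0.8%.
Via Ardent: 31% × 70% = 21.7%.
Direct stake: 22% = 22%.
Total: 2.4% + 1.488% + 0.8% + 21.7% + 22% = 48.388%.
Rounded: 48.39%.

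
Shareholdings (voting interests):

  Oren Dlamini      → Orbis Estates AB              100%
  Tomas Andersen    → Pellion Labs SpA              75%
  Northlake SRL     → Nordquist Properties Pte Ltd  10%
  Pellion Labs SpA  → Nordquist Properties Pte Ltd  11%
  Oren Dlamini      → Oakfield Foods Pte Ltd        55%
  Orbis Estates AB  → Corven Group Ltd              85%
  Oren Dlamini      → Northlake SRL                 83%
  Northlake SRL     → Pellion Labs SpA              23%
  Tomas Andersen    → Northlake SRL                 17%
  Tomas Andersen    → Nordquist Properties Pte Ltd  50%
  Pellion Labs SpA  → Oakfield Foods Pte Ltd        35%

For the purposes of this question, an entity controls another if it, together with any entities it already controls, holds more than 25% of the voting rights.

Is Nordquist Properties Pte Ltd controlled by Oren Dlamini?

Oren holds 100% of Orbis, so Oren controls Orbis.
Oren holds 83% of Northlake, so Oren controls Northlake.
Orbis holds 85% of Corven, so Oren controls Corven.
Oren holds 55% of Oakfield, so Oren controls Oakfield.
In Nordquist, Oren's side holds only 10%, not > 25%.
So Oren does not control Nordquist.

No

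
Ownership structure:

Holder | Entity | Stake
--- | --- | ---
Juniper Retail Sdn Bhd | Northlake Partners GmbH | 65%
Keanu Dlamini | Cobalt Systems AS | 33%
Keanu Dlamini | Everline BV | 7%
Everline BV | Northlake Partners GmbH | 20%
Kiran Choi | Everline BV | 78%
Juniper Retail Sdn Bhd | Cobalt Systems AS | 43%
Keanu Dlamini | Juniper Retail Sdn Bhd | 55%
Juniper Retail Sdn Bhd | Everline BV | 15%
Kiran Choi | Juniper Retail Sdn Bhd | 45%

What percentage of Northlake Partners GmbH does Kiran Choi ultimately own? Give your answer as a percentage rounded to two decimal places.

46.20%

Kiran reaches Northlake along 3 paths.
Via Juniper: 45% × 65% = 29.25%.
Via Everline: 78% × 20% = 15.6%.
Via Juniper → Everline: 45% × 15% × 20% = 1.35%.
Total: 29.25% + 15.6% + 1.35% = 46.2%.
Rounded: 46.20%.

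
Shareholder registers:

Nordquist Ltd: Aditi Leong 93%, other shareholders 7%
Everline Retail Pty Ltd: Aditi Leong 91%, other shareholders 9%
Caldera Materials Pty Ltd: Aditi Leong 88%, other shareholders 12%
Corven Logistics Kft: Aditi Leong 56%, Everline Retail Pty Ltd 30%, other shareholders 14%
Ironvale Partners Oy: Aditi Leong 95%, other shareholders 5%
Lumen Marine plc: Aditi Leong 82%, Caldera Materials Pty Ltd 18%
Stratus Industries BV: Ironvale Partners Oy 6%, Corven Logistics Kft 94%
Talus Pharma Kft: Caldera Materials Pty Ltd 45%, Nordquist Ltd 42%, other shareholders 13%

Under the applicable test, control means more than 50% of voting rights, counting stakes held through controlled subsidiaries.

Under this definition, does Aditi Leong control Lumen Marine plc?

Aditi holds 88% of Caldera, so Aditi controls Caldera.
Aditi and Caldera together hold 82% + 18% = 100% of Lumen, so Aditi controls Lumen.

Yes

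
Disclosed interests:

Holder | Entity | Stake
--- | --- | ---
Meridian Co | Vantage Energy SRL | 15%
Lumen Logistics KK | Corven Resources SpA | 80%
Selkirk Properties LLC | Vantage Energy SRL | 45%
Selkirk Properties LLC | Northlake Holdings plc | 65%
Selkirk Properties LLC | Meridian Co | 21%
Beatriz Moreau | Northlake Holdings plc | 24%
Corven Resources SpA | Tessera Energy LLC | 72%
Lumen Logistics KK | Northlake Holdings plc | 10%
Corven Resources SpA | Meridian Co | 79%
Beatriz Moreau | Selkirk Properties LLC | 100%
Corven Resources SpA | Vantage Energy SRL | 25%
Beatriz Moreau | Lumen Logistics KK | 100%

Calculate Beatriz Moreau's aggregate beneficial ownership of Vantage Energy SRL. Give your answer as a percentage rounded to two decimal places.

77.63%

Beatriz reaches Vantage along 4 paths.
Via Selkirk → Meridian: 100% × 21% × 15% = 3.15%.
Via Lumen → Corven → Meridian: 100% × 80% × 79% × 15% = 9.48%.
Via Lumen → Corven: 100% × 80% × 25% = 20%.
Via Selkirk: 100% × 45% = 45%.
Total: 3.15% + 9.48% + 20% + 45% = 77.63%.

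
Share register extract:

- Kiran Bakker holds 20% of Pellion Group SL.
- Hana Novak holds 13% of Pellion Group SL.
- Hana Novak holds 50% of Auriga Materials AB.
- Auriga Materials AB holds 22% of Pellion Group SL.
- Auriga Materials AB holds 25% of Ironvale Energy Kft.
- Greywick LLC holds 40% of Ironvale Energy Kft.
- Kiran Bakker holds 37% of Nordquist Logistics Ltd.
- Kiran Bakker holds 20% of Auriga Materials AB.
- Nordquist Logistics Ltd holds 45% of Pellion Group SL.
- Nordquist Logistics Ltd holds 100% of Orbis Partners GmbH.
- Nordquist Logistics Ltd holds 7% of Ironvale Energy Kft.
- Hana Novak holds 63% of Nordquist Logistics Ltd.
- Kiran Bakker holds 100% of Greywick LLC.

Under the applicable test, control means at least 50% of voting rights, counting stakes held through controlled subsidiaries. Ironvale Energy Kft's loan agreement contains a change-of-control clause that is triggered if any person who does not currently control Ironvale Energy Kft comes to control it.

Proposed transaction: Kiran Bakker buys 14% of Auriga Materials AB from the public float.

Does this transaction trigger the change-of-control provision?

No

The purchase changes only Kiran's holdings, so Kiran is the only person who could newly come to control Ironvale.
Kiran holds 100% of Greywick, so Kiran controls Greywick.
In Ironvale, Kiran's side holds only 40%, not ≥ 50%.
So before the transaction, Kiran does not control Ironvale.
After the purchase, Kiran's direct stake in Auriga rises to 20% + 14% = 34%.
Kiran's side now holds 34% of Auriga, not ≥ 50%, so Kiran still does not control Auriga.
After the transaction, Kiran's side holds 40% of Ironvale, not ≥ 50%, so Kiran still does not control Ironvale.
No new person acquires control, so the clause is not triggered.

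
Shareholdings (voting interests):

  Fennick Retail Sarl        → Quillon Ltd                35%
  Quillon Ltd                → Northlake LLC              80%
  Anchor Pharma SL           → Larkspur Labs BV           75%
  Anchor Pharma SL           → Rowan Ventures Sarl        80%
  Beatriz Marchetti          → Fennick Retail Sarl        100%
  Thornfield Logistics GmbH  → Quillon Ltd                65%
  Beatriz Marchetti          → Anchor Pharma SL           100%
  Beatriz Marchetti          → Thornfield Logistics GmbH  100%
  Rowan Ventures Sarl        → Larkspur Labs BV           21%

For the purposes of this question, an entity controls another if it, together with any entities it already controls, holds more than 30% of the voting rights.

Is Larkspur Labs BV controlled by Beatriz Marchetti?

Yes

Beatriz holds 100% of Anchor, so Beatriz controls Anchor.
Anchor holds 80% of Rowan, so Beatriz controls Rowan.
Anchor and Rowan together hold 75% + 21% = 96% of Larkspur, so Beatriz controls Larkspur.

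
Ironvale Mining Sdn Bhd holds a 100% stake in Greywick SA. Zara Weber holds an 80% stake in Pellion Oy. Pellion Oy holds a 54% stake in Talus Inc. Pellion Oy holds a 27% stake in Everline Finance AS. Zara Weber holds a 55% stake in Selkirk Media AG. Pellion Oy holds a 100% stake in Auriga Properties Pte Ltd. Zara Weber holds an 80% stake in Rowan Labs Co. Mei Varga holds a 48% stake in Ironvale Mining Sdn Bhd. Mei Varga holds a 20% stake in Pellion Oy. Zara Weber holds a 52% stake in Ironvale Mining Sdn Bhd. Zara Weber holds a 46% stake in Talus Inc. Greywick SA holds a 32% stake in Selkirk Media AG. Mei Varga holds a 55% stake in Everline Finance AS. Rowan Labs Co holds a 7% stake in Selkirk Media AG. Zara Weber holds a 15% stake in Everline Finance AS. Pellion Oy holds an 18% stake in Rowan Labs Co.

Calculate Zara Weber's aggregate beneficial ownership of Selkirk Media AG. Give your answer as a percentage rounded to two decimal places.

Zara reaches Selkirk along 4 paths.
Direct stake: 55% = 55%.
Via Ironvale → Greywick: 52% × 100% × 32% = 16.64%.
Via Rowan: 80% × 7% = 5.6%.
Via Pellion → Rowan: 80% × 18% × 7% = 1.008%.
Total: 55% + 16.64% + 5.6% + 1.008% = 78.248%.
Rounded: 78.25%.

78.25%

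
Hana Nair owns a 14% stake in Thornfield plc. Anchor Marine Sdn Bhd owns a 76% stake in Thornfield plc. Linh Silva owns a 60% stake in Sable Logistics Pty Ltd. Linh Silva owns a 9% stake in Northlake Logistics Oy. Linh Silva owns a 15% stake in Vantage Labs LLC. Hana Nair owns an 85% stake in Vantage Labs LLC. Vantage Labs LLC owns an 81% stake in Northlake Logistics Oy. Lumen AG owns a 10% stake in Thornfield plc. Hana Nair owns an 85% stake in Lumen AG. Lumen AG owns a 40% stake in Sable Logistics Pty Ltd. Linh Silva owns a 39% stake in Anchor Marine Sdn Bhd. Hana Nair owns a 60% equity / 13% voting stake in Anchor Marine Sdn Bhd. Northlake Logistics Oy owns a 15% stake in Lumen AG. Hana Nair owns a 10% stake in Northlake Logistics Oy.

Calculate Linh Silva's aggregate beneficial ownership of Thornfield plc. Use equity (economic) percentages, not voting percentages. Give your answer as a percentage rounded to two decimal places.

Linh reaches Thornfield along 3 paths.
Via Vantage → Northlake → Lumen: 15% × 81% × 15% × 10% = 0.18225%.
Via Northlake → Lumen: 9% × 15% × 10% = 0.135%.
Via Anchor: 39% × 76% = 29.64%.
Total: 0.18225% + 0.135% + 29.64% = 29.95725%.
Rounded: 29.96%.

29.96%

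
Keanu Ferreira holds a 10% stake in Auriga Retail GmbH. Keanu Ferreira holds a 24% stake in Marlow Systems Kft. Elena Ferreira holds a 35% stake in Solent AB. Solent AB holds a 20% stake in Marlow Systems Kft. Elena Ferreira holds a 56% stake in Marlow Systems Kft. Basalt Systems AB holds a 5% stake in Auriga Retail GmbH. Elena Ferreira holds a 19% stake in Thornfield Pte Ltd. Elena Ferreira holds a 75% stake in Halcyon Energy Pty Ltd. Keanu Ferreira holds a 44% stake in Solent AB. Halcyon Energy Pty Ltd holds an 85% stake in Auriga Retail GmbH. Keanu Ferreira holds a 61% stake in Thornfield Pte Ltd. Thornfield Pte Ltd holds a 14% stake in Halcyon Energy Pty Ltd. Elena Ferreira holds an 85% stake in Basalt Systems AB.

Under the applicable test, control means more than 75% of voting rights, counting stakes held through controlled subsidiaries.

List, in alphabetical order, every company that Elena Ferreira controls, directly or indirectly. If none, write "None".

Basalt Systems AB

Elena holds 85% of Basalt, so Elena controls Basalt.
No other company's threshold is met.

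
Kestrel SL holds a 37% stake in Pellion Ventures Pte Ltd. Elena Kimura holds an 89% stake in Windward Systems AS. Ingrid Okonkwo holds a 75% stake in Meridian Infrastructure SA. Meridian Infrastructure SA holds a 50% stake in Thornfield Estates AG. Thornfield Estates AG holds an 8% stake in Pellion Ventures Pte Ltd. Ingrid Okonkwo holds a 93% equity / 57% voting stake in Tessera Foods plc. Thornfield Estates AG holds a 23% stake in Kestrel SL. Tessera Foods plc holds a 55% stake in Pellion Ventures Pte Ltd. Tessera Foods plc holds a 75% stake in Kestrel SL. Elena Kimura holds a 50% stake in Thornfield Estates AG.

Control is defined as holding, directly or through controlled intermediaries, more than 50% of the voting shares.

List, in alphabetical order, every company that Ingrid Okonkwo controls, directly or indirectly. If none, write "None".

Kestrel SL, Meridian Infrastructure SA, Pellion Ventures Pte Ltd, Tessera Foods plc

Ingrid holds 75% of Meridian, so Ingrid controls Meridian.
Ingrid holds 57% of Tessera, so Ingrid controls Tessera.
Tessera holds 75% of Kestrel, so Ingrid controls Kestrel.
Kestrel and Tessera together hold 37% + 55% = 92% of Pellion, so Ingrid controls Pellion.
No other company's threshold is met.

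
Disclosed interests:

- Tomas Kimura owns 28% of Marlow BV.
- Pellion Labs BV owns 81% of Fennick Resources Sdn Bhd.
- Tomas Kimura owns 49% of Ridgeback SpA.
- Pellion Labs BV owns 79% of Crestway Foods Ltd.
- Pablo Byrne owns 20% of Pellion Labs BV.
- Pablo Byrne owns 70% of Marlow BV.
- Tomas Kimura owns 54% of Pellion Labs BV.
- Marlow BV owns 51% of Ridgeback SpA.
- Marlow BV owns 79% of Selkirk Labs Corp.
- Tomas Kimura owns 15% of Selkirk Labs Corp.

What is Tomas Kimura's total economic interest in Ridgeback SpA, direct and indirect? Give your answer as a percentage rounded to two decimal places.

Tomas reaches Ridgeback along 2 paths.
Direct stake: 49% = 49%.
Via Marlow: 28% × 51% = 14.28%.
Total: 49% + 14.28% = 63.28%.

63.28%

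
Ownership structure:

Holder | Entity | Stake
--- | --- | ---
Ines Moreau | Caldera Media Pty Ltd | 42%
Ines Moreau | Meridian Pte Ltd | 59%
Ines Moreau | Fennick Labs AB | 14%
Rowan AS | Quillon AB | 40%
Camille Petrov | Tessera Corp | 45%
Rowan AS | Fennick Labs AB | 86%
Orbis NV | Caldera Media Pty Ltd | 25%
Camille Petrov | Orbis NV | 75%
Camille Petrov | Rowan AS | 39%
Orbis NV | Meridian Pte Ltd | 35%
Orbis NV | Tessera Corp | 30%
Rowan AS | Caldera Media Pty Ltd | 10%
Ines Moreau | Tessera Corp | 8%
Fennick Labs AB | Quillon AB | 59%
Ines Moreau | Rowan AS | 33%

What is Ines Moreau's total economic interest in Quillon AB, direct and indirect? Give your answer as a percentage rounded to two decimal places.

Ines reaches Quillon along 3 paths.
Via Rowan: 33% × 40% = 13.2%.
Via Rowan → Fennick: 33% × 86% × 59% = 16.7442%.
Via Fennick: 14% × 59% = 8.26%.
Total: 13.2% + 16.7442% + 8.26% = 38.2042%.
Rounded: 38.20%.

38.20%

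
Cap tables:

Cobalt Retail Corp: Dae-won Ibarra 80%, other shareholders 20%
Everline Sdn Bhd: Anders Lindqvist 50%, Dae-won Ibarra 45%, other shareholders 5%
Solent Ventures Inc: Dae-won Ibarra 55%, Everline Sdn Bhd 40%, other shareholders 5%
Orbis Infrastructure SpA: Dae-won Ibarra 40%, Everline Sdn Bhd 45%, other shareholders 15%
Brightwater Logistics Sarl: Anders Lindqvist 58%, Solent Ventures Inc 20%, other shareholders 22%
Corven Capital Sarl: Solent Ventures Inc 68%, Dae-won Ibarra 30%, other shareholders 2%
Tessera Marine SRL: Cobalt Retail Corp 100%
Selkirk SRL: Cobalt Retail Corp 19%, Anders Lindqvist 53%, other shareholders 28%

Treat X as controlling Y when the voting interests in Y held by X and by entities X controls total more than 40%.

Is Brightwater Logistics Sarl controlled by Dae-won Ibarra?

No

Dae-won holds 80% of Cobalt, so Dae-won controls Cobalt.
Dae-won holds 45% of Everline, so Dae-won controls Everline.
Dae-won and Everline together hold 55% + 40% = 95% of Solent, so Dae-won controls Solent.
Dae-won and Everline together hold 40% + 45% = 85% of Orbis, so Dae-won controls Orbis.
Solent and Dae-won together hold 68% + 30% = 98% of Corven, so Dae-won controls Corven.
Cobalt holds 100% of Tessera, so Dae-won controls Tessera.
In Brightwater, Dae-won's side holds only 20%, not > 40%.
So Dae-won does not control Brightwater.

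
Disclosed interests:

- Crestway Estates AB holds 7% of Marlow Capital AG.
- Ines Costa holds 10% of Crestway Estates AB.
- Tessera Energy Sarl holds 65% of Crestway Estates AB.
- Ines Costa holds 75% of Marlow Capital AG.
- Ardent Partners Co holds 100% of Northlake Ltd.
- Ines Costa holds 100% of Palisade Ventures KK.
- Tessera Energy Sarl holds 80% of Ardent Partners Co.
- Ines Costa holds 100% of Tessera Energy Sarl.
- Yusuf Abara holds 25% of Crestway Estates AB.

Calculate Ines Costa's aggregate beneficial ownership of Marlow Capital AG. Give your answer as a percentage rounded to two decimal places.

Ines reaches Marlow along 3 paths.
Direct stake: 75% = 75%.
Via Tessera → Crestway: 100% × 65% × 7% = 4.55%.
Via Crestway: 10% × 7% = 0.7%.
Total: 75% + 4.55% + 0.7% = 80.25%.

80.25%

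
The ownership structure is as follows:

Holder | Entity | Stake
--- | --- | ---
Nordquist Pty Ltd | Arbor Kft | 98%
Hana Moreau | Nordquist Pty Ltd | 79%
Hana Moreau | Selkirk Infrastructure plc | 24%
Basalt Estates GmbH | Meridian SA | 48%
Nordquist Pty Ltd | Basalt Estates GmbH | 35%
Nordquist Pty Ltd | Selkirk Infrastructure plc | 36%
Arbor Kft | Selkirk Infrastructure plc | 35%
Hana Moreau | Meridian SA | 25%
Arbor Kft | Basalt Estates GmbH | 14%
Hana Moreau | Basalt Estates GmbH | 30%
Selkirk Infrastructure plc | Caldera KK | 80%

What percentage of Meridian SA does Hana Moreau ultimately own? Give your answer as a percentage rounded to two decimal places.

Hana reaches Meridian along 4 paths.
Direct stake: 25% = 25%.
Via Nordquist → Basalt: 79% × 35% × 48% = 13.272%.
Via Nordquist → Arbor → Basalt: 79% × 98% × 14% × 48% = 5.202624%.
Via Basalt: 30% × 48% = 14.4%.
Total: 25% + 13.272% + 5.202624% + 14.4% = 57.874624%.
Rounded: 57.87%.

57.87%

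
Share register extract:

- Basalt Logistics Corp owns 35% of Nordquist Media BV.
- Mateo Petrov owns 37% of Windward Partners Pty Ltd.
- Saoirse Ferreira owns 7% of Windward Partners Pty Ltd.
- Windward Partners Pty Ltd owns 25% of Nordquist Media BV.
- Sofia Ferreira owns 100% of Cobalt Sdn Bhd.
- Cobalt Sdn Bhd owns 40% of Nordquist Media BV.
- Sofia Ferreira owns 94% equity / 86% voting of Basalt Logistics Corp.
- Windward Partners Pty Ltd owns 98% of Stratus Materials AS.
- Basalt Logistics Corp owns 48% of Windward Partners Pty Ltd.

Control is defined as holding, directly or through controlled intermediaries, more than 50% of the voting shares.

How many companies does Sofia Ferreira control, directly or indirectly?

3

Sofia holds 86% of Basalt, so Sofia controls Basalt.
Sofia holds 100% of Cobalt, so Sofia controls Cobalt.
Basalt and Cobalt together hold 35% + 40% = 75% of Nordquist, so Sofia controls Nordquist.
No other company's threshold is met.
Sofia controls 3 companies.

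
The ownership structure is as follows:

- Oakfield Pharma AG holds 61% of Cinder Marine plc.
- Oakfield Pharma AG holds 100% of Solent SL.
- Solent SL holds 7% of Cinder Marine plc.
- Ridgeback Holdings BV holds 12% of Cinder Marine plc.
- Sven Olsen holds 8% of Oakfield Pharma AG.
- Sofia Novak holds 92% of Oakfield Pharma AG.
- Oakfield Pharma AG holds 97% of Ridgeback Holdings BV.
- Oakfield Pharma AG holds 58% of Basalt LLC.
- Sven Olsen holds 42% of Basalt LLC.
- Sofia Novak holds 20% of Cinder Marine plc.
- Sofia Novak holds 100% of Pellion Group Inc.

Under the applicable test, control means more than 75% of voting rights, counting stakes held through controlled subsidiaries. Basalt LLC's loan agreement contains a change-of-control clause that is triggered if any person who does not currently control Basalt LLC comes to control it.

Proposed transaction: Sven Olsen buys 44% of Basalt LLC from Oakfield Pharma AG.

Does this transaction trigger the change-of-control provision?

The purchase adds only to Sven's holdings (Oakfield's stake shrinks), so Sven is the only person who could newly come to control Basalt.
Sven's largest direct stake is 42% in Basalt, which does not meet the threshold, so Sven controls no company.
In Basalt, Sven's side holds only 42%, not > 75%.
So before the transaction, Sven does not control Basalt.
After the purchase, Sven's direct stake in Basalt rises to 42% + 44% = 86%, and Oakfield's stake falls to 14%.
Sven holds 86% of Basalt, so Sven controls Basalt.
Sven did not control Basalt before and does after, so the clause is triggered.

Yes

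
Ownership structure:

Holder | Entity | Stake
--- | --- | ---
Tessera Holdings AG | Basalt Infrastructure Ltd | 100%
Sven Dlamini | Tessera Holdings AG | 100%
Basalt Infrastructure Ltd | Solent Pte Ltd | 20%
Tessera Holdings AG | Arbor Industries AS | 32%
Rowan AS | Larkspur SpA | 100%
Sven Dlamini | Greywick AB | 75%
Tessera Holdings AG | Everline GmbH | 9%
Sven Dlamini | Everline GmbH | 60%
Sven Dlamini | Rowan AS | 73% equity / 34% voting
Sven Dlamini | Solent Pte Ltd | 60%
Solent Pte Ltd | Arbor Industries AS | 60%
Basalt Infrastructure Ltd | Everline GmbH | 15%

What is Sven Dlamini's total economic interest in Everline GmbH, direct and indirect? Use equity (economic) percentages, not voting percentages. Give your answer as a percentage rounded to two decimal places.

Sven reaches Everline along 3 paths.
Via Tessera → Basalt: 100% × 100% × 15% = 15%.
Direct stake: 60% = 60%.
Via Tessera: 100% × 9% = 9%.
Total: 15% + 60% + 9% = 84%.
Rounded: 84.00%.

84.00%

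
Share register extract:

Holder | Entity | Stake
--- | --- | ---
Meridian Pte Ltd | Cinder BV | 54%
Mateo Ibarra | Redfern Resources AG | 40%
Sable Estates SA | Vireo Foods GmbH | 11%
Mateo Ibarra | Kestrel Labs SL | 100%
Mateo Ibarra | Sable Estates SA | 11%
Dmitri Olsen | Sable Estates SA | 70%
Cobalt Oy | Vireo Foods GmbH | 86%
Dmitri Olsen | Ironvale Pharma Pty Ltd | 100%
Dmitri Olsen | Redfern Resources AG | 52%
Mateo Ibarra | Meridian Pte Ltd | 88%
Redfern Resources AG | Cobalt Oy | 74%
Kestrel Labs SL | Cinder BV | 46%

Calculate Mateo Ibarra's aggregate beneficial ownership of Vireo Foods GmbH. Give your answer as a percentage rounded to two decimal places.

Mateo reaches Vireo along 2 paths.
Via Redfern → Cobalt: 40% × 74% × 86% = 25.456%.
Via Sable: 11% × 11% = 1.21%.
Total: 25.456% + 1.21% = 26.666%.
Rounded: 26.67%.

26.67%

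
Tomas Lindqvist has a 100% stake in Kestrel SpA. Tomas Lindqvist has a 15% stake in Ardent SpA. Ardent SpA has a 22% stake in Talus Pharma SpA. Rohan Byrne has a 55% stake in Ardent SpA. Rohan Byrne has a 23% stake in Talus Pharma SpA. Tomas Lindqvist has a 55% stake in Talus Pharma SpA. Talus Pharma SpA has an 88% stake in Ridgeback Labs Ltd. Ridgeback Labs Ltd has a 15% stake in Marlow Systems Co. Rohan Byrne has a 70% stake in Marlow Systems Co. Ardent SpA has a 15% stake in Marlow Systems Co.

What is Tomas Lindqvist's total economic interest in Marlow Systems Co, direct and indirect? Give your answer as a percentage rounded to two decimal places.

Tomas reaches Marlow along 3 paths.
Via Ardent → Talus → Ridgeback: 15% × 22% × 88% × 15% = 0.4356%.
Via Talus → Ridgeback: 55% × 88% × 15% = 7.26%.
Via Ardent: 15% × 15% = 2.25%.
Total: 0.4356% + 7.26% + 2.25% = 9.9456%.
Rounded: 9.95%.

9.95%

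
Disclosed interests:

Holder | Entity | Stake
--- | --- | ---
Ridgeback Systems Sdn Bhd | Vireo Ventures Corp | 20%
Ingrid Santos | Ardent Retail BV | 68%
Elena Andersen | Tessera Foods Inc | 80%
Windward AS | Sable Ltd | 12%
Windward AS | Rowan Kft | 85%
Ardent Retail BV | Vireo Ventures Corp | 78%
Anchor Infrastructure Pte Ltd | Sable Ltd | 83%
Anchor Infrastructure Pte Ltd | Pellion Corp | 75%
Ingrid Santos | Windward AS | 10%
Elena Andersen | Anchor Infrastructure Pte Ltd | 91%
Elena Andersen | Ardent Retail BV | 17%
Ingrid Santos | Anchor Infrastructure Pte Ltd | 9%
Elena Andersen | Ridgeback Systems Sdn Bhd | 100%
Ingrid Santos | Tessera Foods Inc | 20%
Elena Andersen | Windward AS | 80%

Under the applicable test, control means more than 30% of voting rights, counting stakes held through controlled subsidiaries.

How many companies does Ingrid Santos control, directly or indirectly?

Ingrid holds 68% of Ardent, so Ingrid controls Ardent.
Ardent holds 78% of Vireo, so Ingrid controls Vireo.
No other company's threshold is met.
Ingrid controls 2 companies.

2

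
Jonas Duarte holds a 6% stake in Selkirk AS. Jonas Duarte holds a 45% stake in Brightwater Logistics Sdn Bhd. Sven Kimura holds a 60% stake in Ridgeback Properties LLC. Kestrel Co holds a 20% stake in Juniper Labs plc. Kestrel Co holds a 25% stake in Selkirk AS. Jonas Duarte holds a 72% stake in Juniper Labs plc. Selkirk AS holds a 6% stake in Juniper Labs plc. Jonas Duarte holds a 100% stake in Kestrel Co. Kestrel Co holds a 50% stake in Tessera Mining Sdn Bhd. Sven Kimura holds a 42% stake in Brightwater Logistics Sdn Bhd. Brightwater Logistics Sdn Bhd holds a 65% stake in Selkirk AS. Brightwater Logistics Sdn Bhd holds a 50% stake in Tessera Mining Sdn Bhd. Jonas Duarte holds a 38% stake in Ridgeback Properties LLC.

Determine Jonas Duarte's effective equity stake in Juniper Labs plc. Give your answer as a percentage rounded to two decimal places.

Jonas reaches Juniper along 5 paths.
Direct stake: 72% = 72%.
Via Kestrel → Selkirk: 100% × 25% × 6% = 1.5%.
Via Selkirk: 6% × 6% = 0.36%.
Via Brightwater → Selkirk: 45% × 65% × 6% = 1.755%.
Via Kestrel: 100% × 20% = 20%.
Total: 72% + 1.5% + 0.36% + 1.755% + 20% = 95.615%.
Rounded: 95.62%.

95.62%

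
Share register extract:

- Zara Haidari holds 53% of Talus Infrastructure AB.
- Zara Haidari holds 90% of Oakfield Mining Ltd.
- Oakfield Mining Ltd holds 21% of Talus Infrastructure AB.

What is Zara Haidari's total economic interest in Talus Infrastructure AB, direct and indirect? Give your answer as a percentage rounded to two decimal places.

71.90%

Zara reaches Talus along 2 paths.
Direct stake: 53% = 53%.
Via Oakfield: 90% × 21% = 18.9%.
Total: 53% + 18.9% = 71.9%.
Rounded: 71.90%.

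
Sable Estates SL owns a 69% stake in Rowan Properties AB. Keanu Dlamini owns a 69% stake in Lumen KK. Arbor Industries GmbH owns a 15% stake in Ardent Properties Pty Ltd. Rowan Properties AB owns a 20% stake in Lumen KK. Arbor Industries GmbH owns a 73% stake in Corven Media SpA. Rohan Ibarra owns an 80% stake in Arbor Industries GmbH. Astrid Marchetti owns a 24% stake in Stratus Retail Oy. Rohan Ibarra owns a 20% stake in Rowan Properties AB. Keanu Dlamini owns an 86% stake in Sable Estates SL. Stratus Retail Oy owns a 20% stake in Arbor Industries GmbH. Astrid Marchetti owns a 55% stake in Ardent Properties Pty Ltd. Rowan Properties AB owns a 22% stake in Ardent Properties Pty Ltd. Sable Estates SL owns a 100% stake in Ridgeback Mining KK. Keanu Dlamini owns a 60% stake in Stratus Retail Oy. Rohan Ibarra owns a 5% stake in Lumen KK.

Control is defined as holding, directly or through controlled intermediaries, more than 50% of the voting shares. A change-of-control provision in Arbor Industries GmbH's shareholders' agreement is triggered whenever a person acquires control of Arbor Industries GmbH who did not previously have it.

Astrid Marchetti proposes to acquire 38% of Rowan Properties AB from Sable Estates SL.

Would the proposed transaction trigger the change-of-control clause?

The purchase adds only to Astrid's holdings (Sable's stake shrinks), so Astrid is the only person who could newly come to control Arbor.
Astrid holds 55% of Ardent, so Astrid controls Ardent.
Neither Astrid nor any entity Astrid controls holds any voting interest in Arbor.
So before the transaction, Astrid does not control Arbor.
After the purchase, Astrid holds 38% of Rowan directly, and Sable's stake falls to 31%.
Astrid's side now holds 38% of Rowan, not > 50%, so Astrid still does not control Rowan.
After the transaction, neither Astrid nor any entity Astrid controls holds a voting interest in Arbor, so Astrid still does not control it.
No new person acquires control, so the clause is not triggered.

No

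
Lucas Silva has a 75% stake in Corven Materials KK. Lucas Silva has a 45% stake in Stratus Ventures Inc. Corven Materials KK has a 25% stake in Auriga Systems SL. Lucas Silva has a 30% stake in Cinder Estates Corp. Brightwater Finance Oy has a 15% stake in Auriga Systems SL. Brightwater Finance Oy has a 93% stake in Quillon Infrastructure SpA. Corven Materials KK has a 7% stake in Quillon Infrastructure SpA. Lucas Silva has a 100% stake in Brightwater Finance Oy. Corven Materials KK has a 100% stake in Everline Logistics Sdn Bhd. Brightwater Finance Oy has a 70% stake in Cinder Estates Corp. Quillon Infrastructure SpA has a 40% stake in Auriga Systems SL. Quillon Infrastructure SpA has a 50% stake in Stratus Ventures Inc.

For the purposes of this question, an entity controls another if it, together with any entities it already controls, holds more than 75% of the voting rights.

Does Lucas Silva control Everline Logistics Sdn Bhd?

Lucas holds 100% of Brightwater, so Lucas controls Brightwater.
Lucas and Brightwater together hold 30% + 70% = 100% of Cinder, so Lucas controls Cinder.
Brightwater holds 93% of Quillon, so Lucas controls Quillon.
Lucas and Quillon together hold 45% + 50% = 95% of Stratus, so Lucas controls Stratus.
Neither Lucas nor any entity Lucas controls holds any voting interest in Everline.
So Lucas does not control Everline.

No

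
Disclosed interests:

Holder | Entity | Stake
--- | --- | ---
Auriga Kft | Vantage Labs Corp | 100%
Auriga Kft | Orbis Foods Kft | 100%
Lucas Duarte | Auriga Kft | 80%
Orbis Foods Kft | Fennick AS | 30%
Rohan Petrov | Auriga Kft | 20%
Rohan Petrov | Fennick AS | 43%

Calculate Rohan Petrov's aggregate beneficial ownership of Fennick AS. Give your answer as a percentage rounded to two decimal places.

49.00%

Rohan reaches Fennick along 2 paths.
Via Auriga → Orbis: 20% × 100% × 30% = 6%.
Direct stake: 43% = 43%.
Total: 6% + 43% = 49%.
Rounded: 49.00%.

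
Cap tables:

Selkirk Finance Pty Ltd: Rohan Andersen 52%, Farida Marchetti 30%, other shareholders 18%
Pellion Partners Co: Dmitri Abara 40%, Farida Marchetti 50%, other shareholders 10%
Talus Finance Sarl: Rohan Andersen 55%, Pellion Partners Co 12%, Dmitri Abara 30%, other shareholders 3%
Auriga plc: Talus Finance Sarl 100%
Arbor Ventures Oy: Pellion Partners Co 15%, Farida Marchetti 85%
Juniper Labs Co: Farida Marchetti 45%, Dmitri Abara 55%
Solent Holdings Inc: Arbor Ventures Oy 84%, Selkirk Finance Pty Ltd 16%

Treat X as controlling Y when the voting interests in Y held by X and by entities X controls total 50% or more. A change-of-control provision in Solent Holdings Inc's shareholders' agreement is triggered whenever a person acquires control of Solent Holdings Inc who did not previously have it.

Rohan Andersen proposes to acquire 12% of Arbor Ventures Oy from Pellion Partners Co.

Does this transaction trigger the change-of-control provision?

The purchase adds only to Rohan's holdings (Pellion's stake shrinks), so Rohan is the only person who could newly come to control Solent.
Rohan holds 52% of Selkirk, so Rohan controls Selkirk.
Rohan holds 55% of Talus, so Rohan controls Talus.
Talus holds 100% of Auriga, so Rohan controls Auriga.
In Solent, Rohan's side holds only 16%, not ≥ 50%.
So before the transaction, Rohan does not control Solent.
After the purchase, Rohan holds 12% of Arbor directly, and Pellion's stake falls to 3%.
Rohan's side now holds 12% of Arbor, not ≥ 50%, so Rohan still does not control Arbor.
After the transaction, Rohan's side holds 16% of Solent, not ≥ 50%, so Rohan still does not control Solent.
No new person acquires control, so the clause is not triggered.

No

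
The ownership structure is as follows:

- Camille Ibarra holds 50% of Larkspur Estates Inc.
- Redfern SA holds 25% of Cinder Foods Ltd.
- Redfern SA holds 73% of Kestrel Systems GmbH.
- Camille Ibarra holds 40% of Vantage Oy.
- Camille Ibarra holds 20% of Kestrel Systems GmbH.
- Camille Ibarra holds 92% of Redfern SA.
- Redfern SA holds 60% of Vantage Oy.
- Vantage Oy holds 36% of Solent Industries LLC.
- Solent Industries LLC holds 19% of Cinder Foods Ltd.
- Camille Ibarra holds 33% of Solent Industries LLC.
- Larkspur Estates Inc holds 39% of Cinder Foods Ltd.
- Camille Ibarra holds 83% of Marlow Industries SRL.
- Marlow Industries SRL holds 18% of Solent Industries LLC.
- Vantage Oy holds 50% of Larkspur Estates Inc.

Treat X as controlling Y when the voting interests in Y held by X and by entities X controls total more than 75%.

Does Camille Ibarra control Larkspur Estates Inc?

Yes

Camille holds 92% of Redfern, so Camille controls Redfern.
Camille and Redfern together hold 40% + 60% = 100% of Vantage, so Camille controls Vantage.
Vantage and Camille together hold 50% + 50% = 100% of Larkspur, so Camille controls Larkspur.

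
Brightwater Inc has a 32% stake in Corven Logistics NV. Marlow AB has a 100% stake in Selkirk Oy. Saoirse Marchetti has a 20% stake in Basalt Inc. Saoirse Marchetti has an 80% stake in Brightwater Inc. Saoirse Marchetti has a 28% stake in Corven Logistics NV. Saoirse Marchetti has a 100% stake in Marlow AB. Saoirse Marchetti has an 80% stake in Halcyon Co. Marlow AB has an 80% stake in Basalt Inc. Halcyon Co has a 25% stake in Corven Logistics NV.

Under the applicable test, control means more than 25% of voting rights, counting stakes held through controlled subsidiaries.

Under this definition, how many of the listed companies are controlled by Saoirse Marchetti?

Saoirse holds 100% of Marlow, so Saoirse controls Marlow.
Saoirse holds 80% of Halcyon, so Saoirse controls Halcyon.
Saoirse holds 80% of Brightwater, so Saoirse controls Brightwater.
Halcyon and Saoirse and Brightwater together hold 25% + 28% + 32% = 85% of Corven, so Saoirse controls Corven.
Marlow holds 100% of Selkirk, so Saoirse controls Selkirk.
Marlow and Saoirse together hold 80% + 20% = 100% of Basalt, so Saoirse controls Basalt.
Saoirse controls 6 companies.

6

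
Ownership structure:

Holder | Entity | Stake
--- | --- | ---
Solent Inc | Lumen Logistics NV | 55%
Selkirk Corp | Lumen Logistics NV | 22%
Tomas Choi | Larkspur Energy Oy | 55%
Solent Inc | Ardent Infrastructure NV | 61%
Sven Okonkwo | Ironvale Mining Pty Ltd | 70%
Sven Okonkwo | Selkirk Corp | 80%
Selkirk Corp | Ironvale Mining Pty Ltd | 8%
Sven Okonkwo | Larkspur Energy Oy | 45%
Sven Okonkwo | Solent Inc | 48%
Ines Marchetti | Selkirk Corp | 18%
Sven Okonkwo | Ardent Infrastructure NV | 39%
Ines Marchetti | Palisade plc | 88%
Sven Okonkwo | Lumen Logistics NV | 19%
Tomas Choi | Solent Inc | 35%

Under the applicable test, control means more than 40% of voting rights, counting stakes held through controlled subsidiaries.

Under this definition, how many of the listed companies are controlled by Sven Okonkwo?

Sven holds 80% of Selkirk, so Sven controls Selkirk.
Sven holds 48% of Solent, so Sven controls Solent.
Sven holds 45% of Larkspur, so Sven controls Larkspur.
Solent and Sven and Selkirk together hold 55% + 19% + 22% = 96% of Lumen, so Sven controls Lumen.
Solent and Sven together hold 61% + 39% = 100% of Ardent, so Sven controls Ardent.
Selkirk and Sven together hold 8% + 70% = 78% of Ironvale, so Sven controls Ironvale.
No other company's threshold is met.
Sven controls 6 companies.

6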